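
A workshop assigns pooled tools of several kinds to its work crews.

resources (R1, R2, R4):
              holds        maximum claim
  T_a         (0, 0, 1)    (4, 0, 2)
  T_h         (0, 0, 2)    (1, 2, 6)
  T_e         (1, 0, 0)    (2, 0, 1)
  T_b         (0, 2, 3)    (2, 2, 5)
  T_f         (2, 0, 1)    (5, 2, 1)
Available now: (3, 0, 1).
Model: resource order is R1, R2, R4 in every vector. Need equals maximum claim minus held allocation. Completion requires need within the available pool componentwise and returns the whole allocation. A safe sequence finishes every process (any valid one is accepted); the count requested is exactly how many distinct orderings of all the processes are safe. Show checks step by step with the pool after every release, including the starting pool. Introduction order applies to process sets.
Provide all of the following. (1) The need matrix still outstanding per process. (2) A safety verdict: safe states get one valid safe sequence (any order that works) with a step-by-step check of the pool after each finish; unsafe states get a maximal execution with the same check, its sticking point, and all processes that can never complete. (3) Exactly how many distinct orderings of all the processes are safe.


(1) Outstanding need per process (order R1, R2, R4):
  T_a: (4, 0, 1)
  T_h: (1, 2, 4)
  T_e: (1, 0, 1)
  T_b: (2, 0, 2)
  T_f: (3, 2, 0)
(2) SAFE — a valid safe sequence is T_e, T_a, T_b, T_f, T_h.
Key observation: the first exact fit in this order is T_e — it needs (1, 0, 1) with (3, 0, 1) free, meeting a requested resource to the last unit.
Check, step by step:
  pool = (3, 0, 1)
  run T_e (needs (1, 0, 1), free (3, 0, 1)); after release of (1, 0, 0) the pool is (4, 0, 1)
  run T_a (needs (4, 0, 1), free (4, 0, 1)); after release of (0, 0, 1) the pool is (4, 0, 2)
  run T_b (needs (2, 0, 2), free (4, 0, 2)); after release of (0, 2, 3) the pool is (4, 2, 5)
  run T_f (needs (3, 2, 0), free (4, 2, 5)); after release of (2, 0, 1) the pool is (6, 2, 6)
  run T_h (needs (1, 2, 4), free (6, 2, 6)); after release of (0, 0, 2) the pool is (6, 2, 8)
(3) The exact count: 2 of the possible complete orderings are safe sequences.


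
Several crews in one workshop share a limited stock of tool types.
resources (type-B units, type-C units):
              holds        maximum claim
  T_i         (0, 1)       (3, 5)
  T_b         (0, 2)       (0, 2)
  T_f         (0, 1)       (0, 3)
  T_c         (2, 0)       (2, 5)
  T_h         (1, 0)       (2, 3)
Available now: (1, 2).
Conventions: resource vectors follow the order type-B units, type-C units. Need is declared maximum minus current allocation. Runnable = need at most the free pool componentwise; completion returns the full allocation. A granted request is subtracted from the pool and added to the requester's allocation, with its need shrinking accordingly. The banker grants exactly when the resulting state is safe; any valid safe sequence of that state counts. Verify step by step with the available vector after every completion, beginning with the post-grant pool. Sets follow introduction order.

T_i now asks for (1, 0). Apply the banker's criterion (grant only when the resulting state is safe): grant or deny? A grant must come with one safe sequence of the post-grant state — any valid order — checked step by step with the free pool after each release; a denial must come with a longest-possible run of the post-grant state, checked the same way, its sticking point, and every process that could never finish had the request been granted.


GRANT. The post-grant state is safe; one safe sequence: T_b, T_f, T_c, T_h, T_i.
Key observation: even at the reduced pool (0, 2), T_b fits immediately, so safety survives the grant.
Verifying the post-grant state step by step:
  pool = (0, 2)
  T_b: need (0, 0) fits (0, 2); releases (0, 2), pool now (0, 4)
  T_f: need (0, 2) fits (0, 4); releases (0, 1), pool now (0, 5)
  T_c: need (0, 5) fits (0, 5); releases (2, 0), pool now (2, 5)
  T_h: need (1, 3) fits (2, 5); releases (1, 0), pool now (3, 5)
  T_i: need (2, 4) fits (3, 5); releases (1, 1), pool now (4, 6)


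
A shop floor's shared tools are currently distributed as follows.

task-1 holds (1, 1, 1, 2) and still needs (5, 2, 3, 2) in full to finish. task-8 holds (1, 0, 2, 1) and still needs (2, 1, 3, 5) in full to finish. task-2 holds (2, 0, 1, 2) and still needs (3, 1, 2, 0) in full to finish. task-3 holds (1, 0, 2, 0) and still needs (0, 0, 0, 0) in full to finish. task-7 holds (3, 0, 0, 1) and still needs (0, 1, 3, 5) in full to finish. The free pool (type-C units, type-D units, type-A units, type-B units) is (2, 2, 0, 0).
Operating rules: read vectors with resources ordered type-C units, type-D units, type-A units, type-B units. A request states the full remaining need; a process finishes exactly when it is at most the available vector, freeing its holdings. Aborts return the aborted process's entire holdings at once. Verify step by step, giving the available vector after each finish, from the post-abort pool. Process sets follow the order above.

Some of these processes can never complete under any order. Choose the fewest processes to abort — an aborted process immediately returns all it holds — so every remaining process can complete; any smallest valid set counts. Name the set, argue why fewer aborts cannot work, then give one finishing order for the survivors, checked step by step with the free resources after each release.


The answer: abort task-8.
Key observation: the returned (1, 0, 2, 1) from task-8 is what brings task-7 — unrunnable before, under any order — into play at step 4.
No smaller set exists: with zero aborts the deadlock remains.
One survivor order: task-2, task-1, task-3, task-7. Check, step by step (post-abort pool first):
  pool = (3, 2, 2, 1)
  task-2: need (3, 1, 2, 0) fits (3, 2, 2, 1); releases (2, 0, 1, 2), pool now (5, 2, 3, 3)
  task-1: need (5, 2, 3, 2) fits (5, 2, 3, 3); releases (1, 1, 1, 2), pool now (6, 3, 4, 5)
  task-3: need (0, 0, 0, 0) fits (6, 3, 4, 5); releases (1, 0, 2, 0), pool now (7, 3, 6, 5)
  task-7: need (0, 1, 3, 5) fits (7, 3, 6, 5); releases (3, 0, 0, 1), pool now (10, 3, 6, 6)


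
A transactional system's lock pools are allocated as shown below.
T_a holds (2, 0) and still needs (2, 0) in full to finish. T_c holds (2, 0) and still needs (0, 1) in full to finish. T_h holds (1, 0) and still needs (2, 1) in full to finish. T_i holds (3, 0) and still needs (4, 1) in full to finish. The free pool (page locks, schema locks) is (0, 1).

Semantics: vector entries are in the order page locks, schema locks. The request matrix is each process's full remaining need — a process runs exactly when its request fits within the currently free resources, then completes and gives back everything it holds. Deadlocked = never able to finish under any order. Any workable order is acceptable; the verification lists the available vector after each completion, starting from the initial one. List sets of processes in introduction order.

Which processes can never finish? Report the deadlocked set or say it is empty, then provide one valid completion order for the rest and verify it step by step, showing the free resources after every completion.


Nothing here is deadlocked.
Key observation: there is always a runnable process — T_c first — so the state unwinds completely.
One completion order for the rest: T_c, T_h, T_a, T_i. Check, step by step:
  pool = (0, 1)
  T_c: need (0, 1) fits (0, 1); releases (2, 0), pool now (2, 1)
  T_h: need (2, 1) fits (2, 1); releases (1, 0), pool now (3, 1)
  T_a: need (2, 0) fits (3, 1); releases (2, 0), pool now (5, 1)
  T_i: need (4, 1) fits (5, 1); releases (3, 0), pool now (8, 1)


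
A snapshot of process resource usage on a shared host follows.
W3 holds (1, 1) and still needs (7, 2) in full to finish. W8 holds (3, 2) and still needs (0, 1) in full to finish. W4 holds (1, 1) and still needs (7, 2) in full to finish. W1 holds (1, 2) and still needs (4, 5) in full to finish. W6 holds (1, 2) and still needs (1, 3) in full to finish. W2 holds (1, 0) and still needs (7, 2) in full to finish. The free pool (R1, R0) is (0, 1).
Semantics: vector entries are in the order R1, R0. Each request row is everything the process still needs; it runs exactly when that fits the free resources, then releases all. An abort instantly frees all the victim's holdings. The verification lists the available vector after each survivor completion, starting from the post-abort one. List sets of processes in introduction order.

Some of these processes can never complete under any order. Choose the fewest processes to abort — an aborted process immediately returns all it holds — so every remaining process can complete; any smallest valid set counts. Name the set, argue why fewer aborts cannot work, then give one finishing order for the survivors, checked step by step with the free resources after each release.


Abort W3 and W2.
Key observation: the returned (2, 1) from W3 and W2 is what brings W4 — unrunnable before, under any order — into play at step 4.
No one abort is enough; case by case: W3 alone leaves W4 blocked (short on R1); W8 alone leaves W3 blocked (short on R1); W4 alone leaves W3 blocked (short on R1); W1 alone leaves W3 blocked (short on R1); W6 alone leaves W3 blocked (short on R1); W2 alone leaves W3 blocked (short on R1).
One survivor order: W8, W6, W1, W4. Walking it through (post-abort pool first):
  pool = (2, 2)
  run W8 (needs (0, 1), free (2, 2)); after release of (3, 2) the pool is (5, 4)
  run W6 (needs (1, 3), free (5, 4)); after release of (1, 2) the pool is (6, 6)
  run W1 (needs (4, 5), free (6, 6)); after release of (1, 2) the pool is (7, 8)
  run W4 (needs (7, 2), free (7, 8)); after release of (1, 1) the pool is (8, 9)


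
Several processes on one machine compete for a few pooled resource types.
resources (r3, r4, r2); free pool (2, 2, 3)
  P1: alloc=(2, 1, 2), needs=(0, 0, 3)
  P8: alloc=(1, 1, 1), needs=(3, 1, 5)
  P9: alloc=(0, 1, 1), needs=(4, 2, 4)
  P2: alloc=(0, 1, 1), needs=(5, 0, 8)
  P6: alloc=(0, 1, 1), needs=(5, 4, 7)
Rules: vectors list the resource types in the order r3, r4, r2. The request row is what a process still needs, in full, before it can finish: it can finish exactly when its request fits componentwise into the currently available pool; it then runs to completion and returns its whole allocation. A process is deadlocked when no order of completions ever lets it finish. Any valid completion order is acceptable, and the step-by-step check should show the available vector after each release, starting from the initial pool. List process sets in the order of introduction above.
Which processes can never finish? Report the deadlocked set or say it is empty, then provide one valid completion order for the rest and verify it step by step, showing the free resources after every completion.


The deadlocked set is empty.
Key observation: P1 fits the free pool immediately, and its release cascades until everyone finishes.
One completion order for the rest: P1, P9, P8, P6, P2. Verifying each step:
  pool = (2, 2, 3)
  P1: need (0, 0, 3) fits (2, 2, 3); releases (2, 1, 2), pool now (4, 3, 5)
  P9: need (4, 2, 4) fits (4, 3, 5); releases (0, 1, 1), pool now (4, 4, 6)
  P8: need (3, 1, 5) fits (4, 4, 6); releases (1, 1, 1), pool now (5, 5, 7)
  P6: need (5, 4, 7) fits (5, 5, 7); releases (0, 1, 1), pool now (5, 6, 8)
  P2: need (5, 0, 8) fits (5, 6, 8); releases (0, 1, 1), pool now (5, 7, 9)


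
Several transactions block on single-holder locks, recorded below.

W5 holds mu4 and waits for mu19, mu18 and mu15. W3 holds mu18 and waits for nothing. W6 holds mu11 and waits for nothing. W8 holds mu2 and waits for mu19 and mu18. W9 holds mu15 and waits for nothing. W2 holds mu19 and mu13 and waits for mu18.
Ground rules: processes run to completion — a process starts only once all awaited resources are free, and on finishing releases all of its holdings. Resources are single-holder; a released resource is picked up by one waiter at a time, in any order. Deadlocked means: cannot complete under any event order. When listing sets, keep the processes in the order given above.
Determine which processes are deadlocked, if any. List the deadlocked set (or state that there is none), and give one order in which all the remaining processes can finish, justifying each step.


No process is deadlocked.
Key observation: all waits point, directly or indirectly, at processes that can finish, so nothing is permanently blocked.
A valid finishing order for the others: W3, W6, W2, W8, W9, W5.
Walking it through:
  run W3 (it waits on nothing); releases mu18
  run W6 (it waits on nothing); releases mu11
  W2: everything it awaited (mu18) is free; runs, freeing mu19 and mu13
  W8: everything it awaited (mu19 and mu18) is free; runs, freeing mu2
  run W9 (it waits on nothing); releases mu15
  W5: everything it awaited (mu19, mu18 and mu15) is free; runs, freeing mu4


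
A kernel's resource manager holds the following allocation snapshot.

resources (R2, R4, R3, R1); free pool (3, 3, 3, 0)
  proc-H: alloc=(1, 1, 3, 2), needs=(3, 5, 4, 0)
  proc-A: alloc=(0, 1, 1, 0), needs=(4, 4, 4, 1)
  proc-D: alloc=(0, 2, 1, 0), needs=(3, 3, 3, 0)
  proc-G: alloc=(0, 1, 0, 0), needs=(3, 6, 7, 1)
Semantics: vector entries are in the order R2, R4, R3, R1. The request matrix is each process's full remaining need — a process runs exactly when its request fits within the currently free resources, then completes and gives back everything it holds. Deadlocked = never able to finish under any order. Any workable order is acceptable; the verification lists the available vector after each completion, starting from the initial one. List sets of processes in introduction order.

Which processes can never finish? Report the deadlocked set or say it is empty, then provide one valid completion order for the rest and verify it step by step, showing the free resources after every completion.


Nothing here is deadlocked.
Key observation: proc-D leads a chain of completions in which each release enables another process.
The rest can finish in the order proc-D, proc-H, proc-G, proc-A. Walking it through:
  pool = (3, 3, 3, 0)
  proc-D needs (3, 3, 3, 0) <= (3, 3, 3, 0) -> finishes; pool += (0, 2, 1, 0) = (3, 5, 4, 0)
  proc-H needs (3, 5, 4, 0) <= (3, 5, 4, 0) -> finishes; pool += (1, 1, 3, 2) = (4, 6, 7, 2)
  proc-G needs (3, 6, 7, 1) <= (4, 6, 7, 2) -> finishes; pool += (0, 1, 0, 0) = (4, 7, 7, 2)
  proc-A needs (4, 4, 4, 1) <= (4, 7, 7, 2) -> finishes; pool += (0, 1, 1, 0) = (4, 8, 8, 2)


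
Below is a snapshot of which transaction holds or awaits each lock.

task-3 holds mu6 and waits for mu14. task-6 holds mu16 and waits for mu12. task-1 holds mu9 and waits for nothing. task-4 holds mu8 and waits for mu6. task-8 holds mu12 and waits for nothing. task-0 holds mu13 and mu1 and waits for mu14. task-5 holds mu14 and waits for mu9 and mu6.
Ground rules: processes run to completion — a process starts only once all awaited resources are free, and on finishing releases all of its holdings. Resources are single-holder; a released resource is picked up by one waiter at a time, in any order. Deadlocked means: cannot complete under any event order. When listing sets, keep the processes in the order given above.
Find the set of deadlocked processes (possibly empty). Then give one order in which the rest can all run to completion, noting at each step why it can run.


Deadlocked: task-3, task-4, task-0 and task-5.
Key observation: the loop task-3 -> task-5 -> task-3 blocks itself forever; task-4 and task-0 wait into the deadlock from upstream.
One completion order for the rest: task-8, task-6, task-1.
Verifying each step:
  run task-8 (it waits on nothing); releases mu12
  task-6 waits on mu12 — all released -> runs and releases mu16
  run task-1 (it waits on nothing); releases mu9


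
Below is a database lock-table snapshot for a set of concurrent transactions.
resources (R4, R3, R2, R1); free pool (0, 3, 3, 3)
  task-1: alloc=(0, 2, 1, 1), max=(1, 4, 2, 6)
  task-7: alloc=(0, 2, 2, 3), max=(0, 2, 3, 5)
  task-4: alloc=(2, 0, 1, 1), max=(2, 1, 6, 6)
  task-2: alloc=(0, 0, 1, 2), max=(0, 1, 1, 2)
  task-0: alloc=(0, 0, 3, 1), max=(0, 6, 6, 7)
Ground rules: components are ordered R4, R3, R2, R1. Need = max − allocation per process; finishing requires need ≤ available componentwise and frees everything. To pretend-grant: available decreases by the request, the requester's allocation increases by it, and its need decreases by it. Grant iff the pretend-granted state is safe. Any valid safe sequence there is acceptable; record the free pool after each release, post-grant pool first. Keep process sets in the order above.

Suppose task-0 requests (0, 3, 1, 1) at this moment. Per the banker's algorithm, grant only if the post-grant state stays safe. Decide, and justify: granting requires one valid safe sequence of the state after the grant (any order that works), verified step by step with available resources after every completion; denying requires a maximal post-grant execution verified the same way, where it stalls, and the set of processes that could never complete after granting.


GRANT. The post-grant state is safe; one safe sequence: task-7, task-2, task-4, task-1, task-0.
Key observation: granting shrinks the pool to (0, 0, 2, 2), yet task-7 still fits and the chain goes through.
Step-by-step check of the post-grant state:
  pool = (0, 0, 2, 2)
  run task-7 (needs (0, 0, 1, 2), free (0, 0, 2, 2)); after release of (0, 2, 2, 3) the pool is (0, 2, 4, 5)
  run task-2 (needs (0, 1, 0, 0), free (0, 2, 4, 5)); after release of (0, 0, 1, 2) the pool is (0, 2, 5, 7)
  run task-4 (needs (0, 1, 5, 5), free (0, 2, 5, 7)); after release of (2, 0, 1, 1) the pool is (2, 2, 6, 8)
  run task-1 (needs (1, 2, 1, 5), free (2, 2, 6, 8)); after release of (0, 2, 1, 1) the pool is (2, 4, 7, 9)
  run task-0 (needs (0, 3, 2, 5), free (2, 4, 7, 9)); after release of (0, 3, 4, 2) the pool is (2, 7, 11, 11)


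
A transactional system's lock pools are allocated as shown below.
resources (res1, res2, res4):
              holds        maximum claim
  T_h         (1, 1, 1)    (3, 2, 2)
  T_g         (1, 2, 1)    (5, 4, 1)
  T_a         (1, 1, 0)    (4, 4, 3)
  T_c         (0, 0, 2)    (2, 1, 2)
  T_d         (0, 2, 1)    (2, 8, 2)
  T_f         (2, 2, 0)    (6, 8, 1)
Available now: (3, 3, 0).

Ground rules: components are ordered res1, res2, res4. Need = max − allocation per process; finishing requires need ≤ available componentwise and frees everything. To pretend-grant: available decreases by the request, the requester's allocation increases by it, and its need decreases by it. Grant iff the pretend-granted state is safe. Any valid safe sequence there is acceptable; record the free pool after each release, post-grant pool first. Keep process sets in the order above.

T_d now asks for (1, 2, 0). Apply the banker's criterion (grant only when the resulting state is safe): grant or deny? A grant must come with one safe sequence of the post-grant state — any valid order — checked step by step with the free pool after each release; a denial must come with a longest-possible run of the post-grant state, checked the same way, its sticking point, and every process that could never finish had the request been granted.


DENY — the pretend-granted state is unsafe.
Key observation: after T_c, T_h the pool peaks at (3, 2, 3), and each blocked process is short somewhere: T_g on res1; T_a on res2; T_d on res2; T_f on res1, res2.
On the post-grant state, T_c, T_h is a maximal run — nothing extends it. Verifying each step:
  pool = (2, 1, 0)
  run T_c (needs (2, 1, 0), free (2, 1, 0)); after release of (0, 0, 2) the pool is (2, 1, 2)
  run T_h (needs (2, 1, 1), free (2, 1, 2)); after release of (1, 1, 1) the pool is (3, 2, 3)
  T_g cannot run: need (4, 2, 0) vs free (3, 2, 3) (insufficient res1)
  T_a cannot run: need (3, 3, 3) vs free (3, 2, 3) (insufficient res2)
  T_d cannot run: need (1, 4, 1) vs free (3, 2, 3) (insufficient res2)
  T_f cannot run: need (4, 6, 1) vs free (3, 2, 3) (insufficient res1 and res2)
Processes that could never finish after the grant: T_g, T_a, T_d and T_f.


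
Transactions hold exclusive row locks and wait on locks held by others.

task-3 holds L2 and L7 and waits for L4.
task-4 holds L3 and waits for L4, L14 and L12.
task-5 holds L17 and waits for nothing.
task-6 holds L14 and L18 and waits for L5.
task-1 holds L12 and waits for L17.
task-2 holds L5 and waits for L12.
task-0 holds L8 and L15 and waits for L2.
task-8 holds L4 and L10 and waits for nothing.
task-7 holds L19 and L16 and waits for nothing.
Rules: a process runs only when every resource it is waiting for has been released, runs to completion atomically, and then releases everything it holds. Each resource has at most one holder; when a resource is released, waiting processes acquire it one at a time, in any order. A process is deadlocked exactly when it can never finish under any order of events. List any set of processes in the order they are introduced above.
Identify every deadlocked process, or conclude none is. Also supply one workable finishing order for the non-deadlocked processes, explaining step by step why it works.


The deadlocked set is empty.
Key observation: the waits form no ring: some process can always run, and its releases unblock the others one by one.
One completion order for the rest: task-8, task-7, task-3, task-5, task-1, task-0, task-2, task-6, task-4.
Verifying each step:
  run task-8 (it waits on nothing); releases L4 and L10
  run task-7 (it waits on nothing); releases L19 and L16
  task-3: everything it awaited (L4) is free; runs, freeing L2 and L7
  run task-5 (it waits on nothing); releases L17
  task-1: everything it awaited (L17) is free; runs, freeing L12
  task-0: everything it awaited (L2) is free; runs, freeing L8 and L15
  task-2: everything it awaited (L12) is free; runs, freeing L5
  task-6: everything it awaited (L5) is free; runs, freeing L14 and L18
  task-4: everything it awaited (L4, L14 and L12) is free; runs, freeing L3


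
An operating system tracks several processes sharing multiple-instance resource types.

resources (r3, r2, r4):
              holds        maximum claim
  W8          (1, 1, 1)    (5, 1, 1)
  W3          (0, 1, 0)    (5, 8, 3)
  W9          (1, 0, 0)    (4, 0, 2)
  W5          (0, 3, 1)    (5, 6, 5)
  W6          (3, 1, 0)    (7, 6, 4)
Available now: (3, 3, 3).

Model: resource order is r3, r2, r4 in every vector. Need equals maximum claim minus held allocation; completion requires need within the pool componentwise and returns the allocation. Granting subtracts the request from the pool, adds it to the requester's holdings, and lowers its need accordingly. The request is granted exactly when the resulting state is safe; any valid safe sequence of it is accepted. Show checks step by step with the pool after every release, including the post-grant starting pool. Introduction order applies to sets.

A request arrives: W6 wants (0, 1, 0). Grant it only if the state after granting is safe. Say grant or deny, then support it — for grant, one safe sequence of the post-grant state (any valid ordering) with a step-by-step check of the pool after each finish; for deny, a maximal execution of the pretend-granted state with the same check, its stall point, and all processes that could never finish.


GRANT: granting preserves safety; a valid post-grant sequence is W9, W8, W5, W6, W3.
Key observation: the transfer keeps a workable pool ((3, 2, 3)); W9 starts the safe sequence.
Check on the post-grant state, step by step:
  pool = (3, 2, 3)
  W9: need (3, 0, 2) fits (3, 2, 3); releases (1, 0, 0), pool now (4, 2, 3)
  W8: need (4, 0, 0) fits (4, 2, 3); releases (1, 1, 1), pool now (5, 3, 4)
  W5: need (5, 3, 4) fits (5, 3, 4); releases (0, 3, 1), pool now (5, 6, 5)
  W6: need (4, 4, 4) fits (5, 6, 5); releases (3, 2, 0), pool now (8, 8, 5)
  W3: need (5, 7, 3) fits (8, 8, 5); releases (0, 1, 0), pool now (8, 9, 5)


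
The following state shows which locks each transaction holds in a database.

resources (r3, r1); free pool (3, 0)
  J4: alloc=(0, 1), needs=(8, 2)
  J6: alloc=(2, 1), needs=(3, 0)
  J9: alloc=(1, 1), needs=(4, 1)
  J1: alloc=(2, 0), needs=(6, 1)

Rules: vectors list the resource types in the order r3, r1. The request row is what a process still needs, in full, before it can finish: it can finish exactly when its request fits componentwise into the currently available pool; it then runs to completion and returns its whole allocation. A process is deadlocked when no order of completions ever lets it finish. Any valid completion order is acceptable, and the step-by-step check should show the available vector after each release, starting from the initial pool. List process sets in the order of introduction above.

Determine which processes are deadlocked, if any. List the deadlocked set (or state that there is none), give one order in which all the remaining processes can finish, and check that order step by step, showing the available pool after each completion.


Nothing here is deadlocked.
Key observation: beginning at J6, releases accumulate fast enough that every process eventually fits.
The rest can finish in the order J6, J9, J1, J4. Verifying each step:
  pool = (3, 0)
  J6: need (3, 0) fits (3, 0); releases (2, 1), pool now (5, 1)
  J9: need (4, 1) fits (5, 1); releases (1, 1), pool now (6, 2)
  J1: need (6, 1) fits (6, 2); releases (2, 0), pool now (8, 2)
  J4: need (8, 2) fits (8, 2); releases (0, 1), pool now (8, 3)


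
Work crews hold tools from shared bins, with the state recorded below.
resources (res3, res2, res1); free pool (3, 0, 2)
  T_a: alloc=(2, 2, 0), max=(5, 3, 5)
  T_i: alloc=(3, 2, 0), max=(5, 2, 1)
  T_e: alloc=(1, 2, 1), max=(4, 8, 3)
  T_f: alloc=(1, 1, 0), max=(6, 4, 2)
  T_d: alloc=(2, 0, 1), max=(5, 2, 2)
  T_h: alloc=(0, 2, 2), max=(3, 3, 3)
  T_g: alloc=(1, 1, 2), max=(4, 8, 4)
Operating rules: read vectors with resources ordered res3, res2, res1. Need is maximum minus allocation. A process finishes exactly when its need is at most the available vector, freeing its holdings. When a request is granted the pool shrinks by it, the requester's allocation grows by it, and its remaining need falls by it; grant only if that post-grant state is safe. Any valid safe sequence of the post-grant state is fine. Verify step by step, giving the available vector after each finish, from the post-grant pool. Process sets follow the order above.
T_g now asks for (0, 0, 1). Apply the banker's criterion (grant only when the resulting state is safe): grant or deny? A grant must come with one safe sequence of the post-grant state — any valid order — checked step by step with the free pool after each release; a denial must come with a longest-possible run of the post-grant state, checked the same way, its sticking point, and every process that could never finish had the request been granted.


DENY — the pretend-granted state is unsafe.
Key observation: after T_i, T_h, T_d, T_f the pool peaks at (9, 5, 4), and each blocked process is short somewhere: T_a on res1; T_e on res2; T_g on res2.
After a pretend grant, a maximal execution: T_i, T_h, T_d, T_f — then nothing else fits. Verifying each step:
  pool = (3, 0, 1)
  T_i needs (2, 0, 1) <= (3, 0, 1) -> finishes; pool += (3, 2, 0) = (6, 2, 1)
  T_h needs (3, 1, 1) <= (6, 2, 1) -> finishes; pool += (0, 2, 2) = (6, 4, 3)
  T_d needs (3, 2, 1) <= (6, 4, 3) -> finishes; pool += (2, 0, 1) = (8, 4, 4)
  T_f needs (5, 3, 2) <= (8, 4, 4) -> finishes; pool += (1, 1, 0) = (9, 5, 4)
  blocked: T_a wants (3, 1, 5), pool (9, 5, 4) — not enough res1
  blocked: T_e wants (3, 6, 2), pool (9, 5, 4) — not enough res2
  blocked: T_g wants (3, 7, 1), pool (9, 5, 4) — not enough res2
Post-grant, the permanently blocked set is T_a, T_e and T_g.


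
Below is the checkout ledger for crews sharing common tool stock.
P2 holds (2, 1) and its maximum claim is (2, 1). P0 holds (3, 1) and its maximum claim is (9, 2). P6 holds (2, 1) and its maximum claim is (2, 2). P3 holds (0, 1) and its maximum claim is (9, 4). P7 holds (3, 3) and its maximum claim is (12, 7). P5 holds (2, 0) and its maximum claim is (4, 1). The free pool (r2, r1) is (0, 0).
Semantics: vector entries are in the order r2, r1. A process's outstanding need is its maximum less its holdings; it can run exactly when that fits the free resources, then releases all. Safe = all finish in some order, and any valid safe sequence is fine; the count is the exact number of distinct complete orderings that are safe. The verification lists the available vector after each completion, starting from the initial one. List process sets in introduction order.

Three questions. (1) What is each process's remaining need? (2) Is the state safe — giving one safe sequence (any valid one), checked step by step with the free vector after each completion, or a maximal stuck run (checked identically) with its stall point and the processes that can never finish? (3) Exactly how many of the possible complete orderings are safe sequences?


(1) Outstanding need per process (order r2, r1):
  P2: (0, 0)
  P0: (6, 1)
  P6: (0, 1)
  P3: (9, 3)
  P7: (9, 4)
  P5: (2, 1)
(2) The state is SAFE; one workable sequence: P2, P5, P6, P0, P3, P7.
Key observation: P5 marks the first exact bind of the order: its need (2, 1) fits the free (2, 1) with zero slack on a requested resource.
Walking it through:
  pool = (0, 0)
  run P2 (needs (0, 0), free (0, 0)); after release of (2, 1) the pool is (2, 1)
  run P5 (needs (2, 1), free (2, 1)); after release of (2, 0) the pool is (4, 1)
  run P6 (needs (0, 1), free (4, 1)); after release of (2, 1) the pool is (6, 2)
  run P0 (needs (6, 1), free (6, 2)); after release of (3, 1) the pool is (9, 3)
  run P3 (needs (9, 3), free (9, 3)); after release of (0, 1) the pool is (9, 4)
  run P7 (needs (9, 4), free (9, 4)); after release of (3, 3) the pool is (12, 7)
(3) The exact count: 2 of the possible complete orderings are safe sequences.


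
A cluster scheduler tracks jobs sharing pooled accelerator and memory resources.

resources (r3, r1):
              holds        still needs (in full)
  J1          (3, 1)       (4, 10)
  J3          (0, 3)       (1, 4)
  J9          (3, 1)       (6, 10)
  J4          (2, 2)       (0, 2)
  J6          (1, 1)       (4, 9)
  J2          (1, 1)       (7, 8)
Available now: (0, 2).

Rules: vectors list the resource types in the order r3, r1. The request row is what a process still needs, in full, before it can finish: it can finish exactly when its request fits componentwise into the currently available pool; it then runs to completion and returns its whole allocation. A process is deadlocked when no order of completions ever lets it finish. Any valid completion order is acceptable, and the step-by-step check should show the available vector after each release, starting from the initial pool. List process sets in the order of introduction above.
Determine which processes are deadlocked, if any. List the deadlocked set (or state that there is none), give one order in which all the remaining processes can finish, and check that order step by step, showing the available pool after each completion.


The deadlocked set is J1, J9, J6 and J2.
Key observation: the wall is r3: completing J4, J3 brings the pool only to (2, 7), and all the rest need more.
A valid finishing order for the others: J4, J3. Check, step by step:
  pool = (0, 2)
  J4 needs (0, 2) <= (0, 2) -> finishes; pool += (2, 2) = (2, 4)
  J3 needs (1, 4) <= (2, 4) -> finishes; pool += (0, 3) = (2, 7)
The stuck group stays short no matter what:
  blocked: J1 wants (4, 10), pool (2, 7) — not enough r3 and r1
  blocked: J9 wants (6, 10), pool (2, 7) — not enough r3 and r1
  blocked: J6 wants (4, 9), pool (2, 7) — not enough r3 and r1
  blocked: J2 wants (7, 8), pool (2, 7) — not enough r3 and r1


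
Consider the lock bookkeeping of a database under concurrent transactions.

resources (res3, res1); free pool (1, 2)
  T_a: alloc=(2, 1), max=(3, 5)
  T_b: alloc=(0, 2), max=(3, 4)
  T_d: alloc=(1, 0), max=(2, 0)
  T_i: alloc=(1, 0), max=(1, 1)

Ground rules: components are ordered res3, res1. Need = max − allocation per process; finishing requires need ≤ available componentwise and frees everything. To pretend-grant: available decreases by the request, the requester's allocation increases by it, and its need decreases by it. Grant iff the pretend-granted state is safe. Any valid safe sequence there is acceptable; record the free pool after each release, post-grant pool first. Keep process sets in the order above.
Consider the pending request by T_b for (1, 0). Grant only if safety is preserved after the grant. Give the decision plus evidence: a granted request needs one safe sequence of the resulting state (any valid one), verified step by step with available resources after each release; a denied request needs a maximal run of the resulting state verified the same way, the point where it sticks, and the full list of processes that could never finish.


GRANT: granting preserves safety; a valid post-grant sequence is T_i, T_d, T_b, T_a.
Key observation: even at the reduced pool (0, 2), T_i fits immediately, so safety survives the grant.
Check on the post-grant state, step by step:
  pool = (0, 2)
  run T_i (needs (0, 1), free (0, 2)); after release of (1, 0) the pool is (1, 2)
  run T_d (needs (1, 0), free (1, 2)); after release of (1, 0) the pool is (2, 2)
  run T_b (needs (2, 2), free (2, 2)); after release of (1, 2) the pool is (3, 4)
  run T_a (needs (1, 4), free (3, 4)); after release of (2, 1) the pool is (5, 5)


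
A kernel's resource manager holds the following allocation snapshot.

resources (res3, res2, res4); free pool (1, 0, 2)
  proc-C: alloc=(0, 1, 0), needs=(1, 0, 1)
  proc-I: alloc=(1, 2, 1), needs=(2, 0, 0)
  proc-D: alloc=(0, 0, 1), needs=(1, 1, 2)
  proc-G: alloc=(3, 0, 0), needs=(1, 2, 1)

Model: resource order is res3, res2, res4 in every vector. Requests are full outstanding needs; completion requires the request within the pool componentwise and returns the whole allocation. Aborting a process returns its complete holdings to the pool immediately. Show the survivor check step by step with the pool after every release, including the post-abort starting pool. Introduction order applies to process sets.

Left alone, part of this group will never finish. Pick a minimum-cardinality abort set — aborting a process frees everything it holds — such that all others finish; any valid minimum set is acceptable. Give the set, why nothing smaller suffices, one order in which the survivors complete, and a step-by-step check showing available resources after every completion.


Abort proc-I.
Key observation: the deadlocked proc-G becomes finishable only because proc-I released (1, 2, 1); it completes at step 2 below.
No smaller set exists: with zero aborts the deadlock remains.
One survivor order: proc-D, proc-G, proc-C. Verifying each step (post-abort pool first):
  pool = (2, 2, 3)
  proc-D needs (1, 1, 2) <= (2, 2, 3) -> finishes; pool += (0, 0, 1) = (2, 2, 4)
  proc-G needs (1, 2, 1) <= (2, 2, 4) -> finishes; pool += (3, 0, 0) = (5, 2, 4)
  proc-C needs (1, 0, 1) <= (5, 2, 4) -> finishes; pool += (0, 1, 0) = (5, 3, 4)


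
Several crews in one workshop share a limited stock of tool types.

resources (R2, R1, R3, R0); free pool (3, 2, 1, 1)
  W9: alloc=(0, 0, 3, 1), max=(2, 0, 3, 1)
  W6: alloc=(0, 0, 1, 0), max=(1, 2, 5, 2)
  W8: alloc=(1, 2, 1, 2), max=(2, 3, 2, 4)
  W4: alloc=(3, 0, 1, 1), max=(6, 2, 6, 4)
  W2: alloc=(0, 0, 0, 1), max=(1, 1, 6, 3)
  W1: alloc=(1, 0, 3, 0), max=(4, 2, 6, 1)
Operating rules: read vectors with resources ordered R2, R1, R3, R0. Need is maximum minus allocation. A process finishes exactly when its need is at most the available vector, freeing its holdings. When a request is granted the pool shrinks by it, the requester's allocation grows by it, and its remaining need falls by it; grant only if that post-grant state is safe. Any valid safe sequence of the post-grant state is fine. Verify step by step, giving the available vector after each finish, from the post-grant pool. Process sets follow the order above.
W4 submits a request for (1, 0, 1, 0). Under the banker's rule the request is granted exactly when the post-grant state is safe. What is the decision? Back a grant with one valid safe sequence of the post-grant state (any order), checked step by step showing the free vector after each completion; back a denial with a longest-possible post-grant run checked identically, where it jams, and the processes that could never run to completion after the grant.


GRANT: granting preserves safety; a valid post-grant sequence is W9, W8, W1, W2, W4, W6.
Key observation: with (2, 2, 0, 1) left after the transfer, W9 can run at once — the state stays safe.
Check on the post-grant state, step by step:
  pool = (2, 2, 0, 1)
  W9 needs (2, 0, 0, 0) <= (2, 2, 0, 1) -> finishes; pool += (0, 0, 3, 1) = (2, 2, 3, 2)
  W8 needs (1, 1, 1, 2) <= (2, 2, 3, 2) -> finishes; pool += (1, 2, 1, 2) = (3, 4, 4, 4)
  W1 needs (3, 2, 3, 1) <= (3, 4, 4, 4) -> finishes; pool += (1, 0, 3, 0) = (4, 4, 7, 4)
  W2 needs (1, 1, 6, 2) <= (4, 4, 7, 4) -> finishes; pool += (0, 0, 0, 1) = (4, 4, 7, 5)
  W4 needs (2, 2, 4, 3) <= (4, 4, 7, 5) -> finishes; pool += (4, 0, 2, 1) = (8, 4, 9, 6)
  W6 needs (1, 2, 4, 2) <= (8, 4, 9, 6) -> finishes; pool += (0, 0, 1, 0) = (8, 4, 10, 6)


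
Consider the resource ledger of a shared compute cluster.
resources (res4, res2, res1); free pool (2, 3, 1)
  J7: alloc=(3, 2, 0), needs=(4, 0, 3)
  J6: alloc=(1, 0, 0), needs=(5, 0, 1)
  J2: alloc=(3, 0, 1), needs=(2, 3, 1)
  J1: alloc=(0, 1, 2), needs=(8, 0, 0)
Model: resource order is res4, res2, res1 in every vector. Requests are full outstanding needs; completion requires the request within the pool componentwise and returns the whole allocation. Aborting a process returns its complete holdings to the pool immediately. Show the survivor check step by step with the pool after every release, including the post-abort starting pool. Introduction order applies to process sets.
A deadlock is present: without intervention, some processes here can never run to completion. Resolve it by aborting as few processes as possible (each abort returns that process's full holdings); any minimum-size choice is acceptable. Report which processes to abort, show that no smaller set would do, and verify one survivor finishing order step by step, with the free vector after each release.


The answer: abort J7.
Key observation: J1 had no path to completion before; after the abort of J7 ((3, 2, 0) returned), step 3 is where it fits.
No smaller set exists: with zero aborts the deadlock remains.
Survivors finish in the order: J2, J6, J1. Verifying each step (pool after the aborts first):
  pool = (5, 5, 1)
  J2: need (2, 3, 1) fits (5, 5, 1); releases (3, 0, 1), pool now (8, 5, 2)
  J6: need (5, 0, 1) fits (8, 5, 2); releases (1, 0, 0), pool now (9, 5, 2)
  J1: need (8, 0, 0) fits (9, 5, 2); releases (0, 1, 2), pool now (9, 6, 4)


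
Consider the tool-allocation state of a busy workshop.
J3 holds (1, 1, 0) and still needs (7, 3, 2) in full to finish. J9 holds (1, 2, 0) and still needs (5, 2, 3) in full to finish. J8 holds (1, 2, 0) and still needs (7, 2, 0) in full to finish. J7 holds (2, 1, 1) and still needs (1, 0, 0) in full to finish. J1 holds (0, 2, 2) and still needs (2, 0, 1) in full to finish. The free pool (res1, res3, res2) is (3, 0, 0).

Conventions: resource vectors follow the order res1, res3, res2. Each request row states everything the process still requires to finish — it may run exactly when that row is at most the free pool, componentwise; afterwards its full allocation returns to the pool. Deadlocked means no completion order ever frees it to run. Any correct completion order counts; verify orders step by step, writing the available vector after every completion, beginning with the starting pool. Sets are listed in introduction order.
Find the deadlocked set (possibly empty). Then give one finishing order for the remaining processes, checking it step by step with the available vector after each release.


The deadlocked set is J3 and J8.
Key observation: even finishing J7, J1, J9 leaves just (6, 5, 3) free — too little res1 for any of the remaining processes.
The rest can finish in the order J7, J1, J9. Verifying each step:
  pool = (3, 0, 0)
  J7: need (1, 0, 0) fits (3, 0, 0); releases (2, 1, 1), pool now (5, 1, 1)
  J1: need (2, 0, 1) fits (5, 1, 1); releases (0, 2, 2), pool now (5, 3, 3)
  J9: need (5, 2, 3) fits (5, 3, 3); releases (1, 2, 0), pool now (6, 5, 3)
The blocked processes can never fit:
  blocked: J3 wants (7, 3, 2), pool (6, 5, 3) — not enough res1
  blocked: J8 wants (7, 2, 0), pool (6, 5, 3) — not enough res1
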